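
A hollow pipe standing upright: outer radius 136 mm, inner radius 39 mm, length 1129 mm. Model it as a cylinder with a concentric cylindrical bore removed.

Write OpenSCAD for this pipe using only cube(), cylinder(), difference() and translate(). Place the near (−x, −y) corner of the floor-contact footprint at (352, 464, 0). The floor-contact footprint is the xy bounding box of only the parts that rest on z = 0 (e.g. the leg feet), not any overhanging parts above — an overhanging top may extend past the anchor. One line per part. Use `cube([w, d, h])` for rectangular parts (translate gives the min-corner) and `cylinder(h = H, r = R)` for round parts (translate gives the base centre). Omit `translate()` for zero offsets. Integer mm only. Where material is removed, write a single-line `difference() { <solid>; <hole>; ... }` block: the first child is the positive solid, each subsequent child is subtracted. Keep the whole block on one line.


difference() { translate([488, 600, 0]) cylinder(h = 1129, r = 136); translate([488, 600, 0]) cylinder(h = 1129, r = 39); }


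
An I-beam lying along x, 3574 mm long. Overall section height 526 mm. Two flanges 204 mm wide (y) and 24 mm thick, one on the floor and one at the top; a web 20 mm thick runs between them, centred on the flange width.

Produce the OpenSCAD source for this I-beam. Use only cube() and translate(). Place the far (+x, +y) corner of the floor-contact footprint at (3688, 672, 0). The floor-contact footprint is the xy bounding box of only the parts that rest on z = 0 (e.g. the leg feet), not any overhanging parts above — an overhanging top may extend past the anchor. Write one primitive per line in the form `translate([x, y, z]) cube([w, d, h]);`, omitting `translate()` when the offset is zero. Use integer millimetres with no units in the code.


translate([114, 468, 0]) cube([3574, 204, 24]);
translate([114, 560, 24]) cube([3574, 20, 478]);
translate([114, 468, 502]) cube([3574, 204, 24]);


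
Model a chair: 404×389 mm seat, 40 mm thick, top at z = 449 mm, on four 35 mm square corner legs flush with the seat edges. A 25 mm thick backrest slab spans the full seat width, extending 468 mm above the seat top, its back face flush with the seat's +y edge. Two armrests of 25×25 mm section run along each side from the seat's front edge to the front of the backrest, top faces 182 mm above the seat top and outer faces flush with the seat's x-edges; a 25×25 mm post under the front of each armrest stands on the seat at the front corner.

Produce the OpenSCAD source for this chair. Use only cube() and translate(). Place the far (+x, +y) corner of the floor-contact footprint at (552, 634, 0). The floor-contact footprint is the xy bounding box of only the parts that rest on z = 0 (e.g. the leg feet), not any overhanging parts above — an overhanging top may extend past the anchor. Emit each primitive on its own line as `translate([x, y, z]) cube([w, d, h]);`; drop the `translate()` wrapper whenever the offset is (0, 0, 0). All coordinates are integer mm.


translate([148, 245, 409]) cube([404, 389, 40]);
translate([148, 245, 0]) cube([35, 35, 409]);
translate([517, 245, 0]) cube([35, 35, 409]);
translate([148, 599, 0]) cube([35, 35, 409]);
translate([517, 599, 0]) cube([35, 35, 409]);
translate([148, 609, 449]) cube([404, 25, 468]);
translate([148, 245, 606]) cube([25, 364, 25]);
translate([527, 245, 606]) cube([25, 364, 25]);
translate([148, 245, 449]) cube([25, 25, 157]);
translate([527, 245, 449]) cube([25, 25, 157]);


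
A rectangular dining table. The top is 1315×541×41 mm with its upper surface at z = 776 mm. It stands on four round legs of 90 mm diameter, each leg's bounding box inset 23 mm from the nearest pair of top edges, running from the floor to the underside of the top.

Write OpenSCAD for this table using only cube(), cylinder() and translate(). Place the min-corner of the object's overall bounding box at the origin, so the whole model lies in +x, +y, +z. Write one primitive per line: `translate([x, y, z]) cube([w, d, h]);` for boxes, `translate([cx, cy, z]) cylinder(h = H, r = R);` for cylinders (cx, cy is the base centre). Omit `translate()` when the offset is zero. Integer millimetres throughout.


translate([0, 0, 735]) cube([1315, 541, 41]);
translate([68, 68, 0]) cylinder(h = 735, r = 45);
translate([1247, 68, 0]) cylinder(h = 735, r = 45);
translate([68, 473, 0]) cylinder(h = 735, r = 45);
translate([1247, 473, 0]) cylinder(h = 735, r = 45);


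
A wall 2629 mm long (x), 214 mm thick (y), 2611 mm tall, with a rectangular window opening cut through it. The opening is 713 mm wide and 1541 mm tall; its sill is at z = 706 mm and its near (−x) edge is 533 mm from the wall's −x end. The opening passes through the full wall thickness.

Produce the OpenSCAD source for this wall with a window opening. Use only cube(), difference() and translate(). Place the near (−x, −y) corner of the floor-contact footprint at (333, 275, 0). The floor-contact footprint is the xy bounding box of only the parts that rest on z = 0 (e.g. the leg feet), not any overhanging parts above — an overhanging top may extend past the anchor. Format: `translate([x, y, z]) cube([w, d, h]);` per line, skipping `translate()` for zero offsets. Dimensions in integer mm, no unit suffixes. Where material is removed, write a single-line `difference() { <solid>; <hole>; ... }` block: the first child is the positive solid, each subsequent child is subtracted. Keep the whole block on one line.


difference() { translate([333, 275, 0]) cube([2629, 214, 2611]); translate([866, 275, 706]) cube([713, 214, 1541]); }


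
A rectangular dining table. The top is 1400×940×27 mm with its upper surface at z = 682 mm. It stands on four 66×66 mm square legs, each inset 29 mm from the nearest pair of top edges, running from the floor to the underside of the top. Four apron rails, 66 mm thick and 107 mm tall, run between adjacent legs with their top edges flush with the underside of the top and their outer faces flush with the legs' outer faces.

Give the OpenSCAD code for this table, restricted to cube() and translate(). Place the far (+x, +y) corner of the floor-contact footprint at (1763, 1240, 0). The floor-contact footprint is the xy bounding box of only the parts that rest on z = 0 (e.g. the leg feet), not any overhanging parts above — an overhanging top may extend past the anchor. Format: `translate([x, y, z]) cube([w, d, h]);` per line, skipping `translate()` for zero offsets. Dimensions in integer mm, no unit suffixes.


translate([392, 329, 655]) cube([1400, 940, 27]);
translate([421, 358, 0]) cube([66, 66, 655]);
translate([1697, 358, 0]) cube([66, 66, 655]);
translate([421, 1174, 0]) cube([66, 66, 655]);
translate([1697, 1174, 0]) cube([66, 66, 655]);
translate([487, 358, 548]) cube([1210, 66, 107]);
translate([487, 1174, 548]) cube([1210, 66, 107]);
translate([421, 424, 548]) cube([66, 750, 107]);
translate([1697, 424, 548]) cube([66, 750, 107]);


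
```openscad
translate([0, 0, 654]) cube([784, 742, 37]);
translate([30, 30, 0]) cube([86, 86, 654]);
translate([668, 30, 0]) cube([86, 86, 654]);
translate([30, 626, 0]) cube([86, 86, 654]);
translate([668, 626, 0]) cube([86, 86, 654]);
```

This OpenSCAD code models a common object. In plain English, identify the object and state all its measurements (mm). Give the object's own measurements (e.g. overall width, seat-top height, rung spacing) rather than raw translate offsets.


A table: top 784 mm (x) × 742 mm (y), 37 mm thick, upper face at z = 691 mm, on four 86×86 mm square legs, each inset 30 mm from the nearest pair of top edges from z = 0 to the bottom of the top.


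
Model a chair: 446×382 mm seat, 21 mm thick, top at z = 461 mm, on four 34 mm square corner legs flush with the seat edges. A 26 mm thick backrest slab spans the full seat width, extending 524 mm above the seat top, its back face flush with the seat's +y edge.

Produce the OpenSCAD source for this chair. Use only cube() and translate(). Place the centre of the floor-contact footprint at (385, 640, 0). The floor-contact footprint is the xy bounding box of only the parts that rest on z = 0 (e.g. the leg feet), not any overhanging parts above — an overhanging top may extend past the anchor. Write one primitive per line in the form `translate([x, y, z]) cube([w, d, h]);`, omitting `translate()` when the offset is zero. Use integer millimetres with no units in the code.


translate([162, 449, 440]) cube([446, 382, 21]);
translate([162, 449, 0]) cube([34, 34, 440]);
translate([574, 449, 0]) cube([34, 34, 440]);
translate([162, 797, 0]) cube([34, 34, 440]);
translate([574, 797, 0]) cube([34, 34, 440]);
translate([162, 805, 461]) cube([446, 26, 524]);


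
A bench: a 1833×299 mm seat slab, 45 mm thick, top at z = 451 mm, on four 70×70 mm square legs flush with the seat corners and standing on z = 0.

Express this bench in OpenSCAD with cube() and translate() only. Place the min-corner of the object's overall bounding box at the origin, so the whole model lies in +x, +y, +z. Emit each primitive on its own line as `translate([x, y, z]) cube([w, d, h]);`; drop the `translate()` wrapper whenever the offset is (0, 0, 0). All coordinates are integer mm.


// leg_h = 451 − 45 = 406
translate([0, 0, 406]) cube([1833, 299, 45]);
cube([70, 70, 406]);
translate([0, 229, 0]) cube([70, 70, 406]);
translate([1763, 0, 0]) cube([70, 70, 406]);
translate([1763, 229, 0]) cube([70, 70, 406]);


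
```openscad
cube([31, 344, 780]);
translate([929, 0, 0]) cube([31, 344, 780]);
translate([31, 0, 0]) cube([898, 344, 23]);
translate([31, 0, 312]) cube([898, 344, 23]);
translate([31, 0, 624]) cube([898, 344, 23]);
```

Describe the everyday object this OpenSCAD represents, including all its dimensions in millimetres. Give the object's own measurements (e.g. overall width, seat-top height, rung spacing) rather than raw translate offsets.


An open bookshelf. Two side panels, each 31 mm thick, 344 mm deep and 780 mm tall, stand 960 mm apart (outside-to-outside). Between them sit 3 shelves, each 23 mm thick and 344 mm deep, spanning the full gap between the sides. The bottom shelf rests on the floor (its underside at z = 0) and the clear gap between one shelf's top and the next shelf's underside is 289 mm.


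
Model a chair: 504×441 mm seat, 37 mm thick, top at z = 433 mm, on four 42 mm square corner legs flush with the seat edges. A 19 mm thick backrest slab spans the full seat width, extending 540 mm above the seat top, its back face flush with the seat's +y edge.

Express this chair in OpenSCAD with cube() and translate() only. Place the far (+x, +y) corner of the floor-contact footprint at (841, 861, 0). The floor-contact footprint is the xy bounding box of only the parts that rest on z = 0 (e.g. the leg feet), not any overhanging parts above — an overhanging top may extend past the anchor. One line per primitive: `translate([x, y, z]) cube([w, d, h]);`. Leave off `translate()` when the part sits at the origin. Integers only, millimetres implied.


translate([337, 420, 396]) cube([504, 441, 37]);
translate([337, 420, 0]) cube([42, 42, 396]);
translate([799, 420, 0]) cube([42, 42, 396]);
translate([337, 819, 0]) cube([42, 42, 396]);
translate([799, 819, 0]) cube([42, 42, 396]);
translate([337, 842, 433]) cube([504, 19, 540]);


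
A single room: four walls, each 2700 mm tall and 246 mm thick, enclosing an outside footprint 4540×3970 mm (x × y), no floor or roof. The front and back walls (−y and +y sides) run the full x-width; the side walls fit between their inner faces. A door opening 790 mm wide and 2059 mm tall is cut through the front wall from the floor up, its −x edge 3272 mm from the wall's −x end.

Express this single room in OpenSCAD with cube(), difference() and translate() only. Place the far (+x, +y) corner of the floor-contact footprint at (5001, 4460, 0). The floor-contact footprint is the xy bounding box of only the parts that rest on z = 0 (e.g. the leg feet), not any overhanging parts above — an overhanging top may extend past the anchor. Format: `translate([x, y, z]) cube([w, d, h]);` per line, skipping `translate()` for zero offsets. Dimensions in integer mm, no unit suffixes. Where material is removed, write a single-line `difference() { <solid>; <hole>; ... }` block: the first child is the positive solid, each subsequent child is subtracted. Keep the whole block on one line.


difference() { translate([461, 490, 0]) cube([4540, 246, 2700]); translate([3733, 490, 0]) cube([790, 246, 2059]); }
translate([461, 4214, 0]) cube([4540, 246, 2700]);
translate([461, 736, 0]) cube([246, 3478, 2700]);
translate([4755, 736, 0]) cube([246, 3478, 2700]);


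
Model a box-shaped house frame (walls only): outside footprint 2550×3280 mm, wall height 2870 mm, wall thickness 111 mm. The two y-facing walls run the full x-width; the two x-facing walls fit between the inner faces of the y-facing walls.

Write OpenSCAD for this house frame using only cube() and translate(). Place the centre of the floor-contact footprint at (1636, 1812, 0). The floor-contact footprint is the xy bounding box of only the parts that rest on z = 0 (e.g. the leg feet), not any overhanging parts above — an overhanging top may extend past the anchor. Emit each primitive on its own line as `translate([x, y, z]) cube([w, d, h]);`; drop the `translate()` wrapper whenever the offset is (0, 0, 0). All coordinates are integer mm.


translate([361, 172, 0]) cube([2550, 111, 2870]);
translate([361, 3341, 0]) cube([2550, 111, 2870]);
translate([361, 283, 0]) cube([111, 3058, 2870]);
translate([2800, 283, 0]) cube([111, 3058, 2870]);


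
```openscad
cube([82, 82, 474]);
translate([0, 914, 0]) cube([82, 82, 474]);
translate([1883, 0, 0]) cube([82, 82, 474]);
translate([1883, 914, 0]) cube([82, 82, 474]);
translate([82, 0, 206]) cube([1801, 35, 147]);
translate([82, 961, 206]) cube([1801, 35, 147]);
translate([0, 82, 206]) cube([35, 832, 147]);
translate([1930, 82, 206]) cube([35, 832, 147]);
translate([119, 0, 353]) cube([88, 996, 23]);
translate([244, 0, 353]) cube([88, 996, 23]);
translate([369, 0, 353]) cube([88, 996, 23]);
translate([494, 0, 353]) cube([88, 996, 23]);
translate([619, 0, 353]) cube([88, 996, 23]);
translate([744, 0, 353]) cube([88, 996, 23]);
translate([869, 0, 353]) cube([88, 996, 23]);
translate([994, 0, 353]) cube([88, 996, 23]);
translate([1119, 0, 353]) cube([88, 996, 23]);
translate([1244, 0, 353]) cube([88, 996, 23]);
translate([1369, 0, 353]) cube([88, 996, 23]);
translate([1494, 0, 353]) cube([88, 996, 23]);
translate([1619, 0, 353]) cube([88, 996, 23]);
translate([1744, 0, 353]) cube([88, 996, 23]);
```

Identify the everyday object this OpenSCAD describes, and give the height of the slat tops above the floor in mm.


A bed frame. The slat-top height is 376 mm.

Four posts, four rails, and a row of slats — a bed frame. Slats sit on the rails at z = 206 + 147 = 353; with slat thickness 23, the top is 376 mm.


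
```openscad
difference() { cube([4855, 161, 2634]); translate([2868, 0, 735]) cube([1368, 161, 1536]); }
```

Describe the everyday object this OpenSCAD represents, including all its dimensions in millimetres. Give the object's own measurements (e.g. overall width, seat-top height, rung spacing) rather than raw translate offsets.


A wall 4855 mm long (x), 161 mm thick (y), 2634 mm tall, with a rectangular window opening cut through it. The opening is 1368 mm wide and 1536 mm tall; its sill is at z = 735 mm and its near (−x) edge is 2868 mm from the wall's −x end. The opening passes through the full wall thickness.


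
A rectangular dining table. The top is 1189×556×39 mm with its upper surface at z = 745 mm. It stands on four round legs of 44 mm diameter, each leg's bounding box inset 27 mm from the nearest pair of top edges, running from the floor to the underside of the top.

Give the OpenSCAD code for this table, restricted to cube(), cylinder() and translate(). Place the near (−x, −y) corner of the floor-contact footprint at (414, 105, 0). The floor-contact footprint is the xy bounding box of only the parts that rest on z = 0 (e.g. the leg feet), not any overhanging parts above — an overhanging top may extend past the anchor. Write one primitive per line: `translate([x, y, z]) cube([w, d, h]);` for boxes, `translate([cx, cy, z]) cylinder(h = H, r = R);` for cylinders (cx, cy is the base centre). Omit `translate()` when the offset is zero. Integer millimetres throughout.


translate([387, 78, 706]) cube([1189, 556, 39]);
translate([436, 127, 0]) cylinder(h = 706, r = 22);
translate([1527, 127, 0]) cylinder(h = 706, r = 22);
translate([436, 585, 0]) cylinder(h = 706, r = 22);
translate([1527, 585, 0]) cylinder(h = 706, r = 22);


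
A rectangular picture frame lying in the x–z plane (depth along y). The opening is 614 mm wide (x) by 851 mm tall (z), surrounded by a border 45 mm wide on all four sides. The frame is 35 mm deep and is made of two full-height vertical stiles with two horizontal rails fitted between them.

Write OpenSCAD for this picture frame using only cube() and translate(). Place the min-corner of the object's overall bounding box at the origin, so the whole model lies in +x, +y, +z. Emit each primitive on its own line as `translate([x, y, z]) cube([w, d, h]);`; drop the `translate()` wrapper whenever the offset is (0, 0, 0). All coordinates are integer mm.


cube([45, 35, 941]);
translate([659, 0, 0]) cube([45, 35, 941]);
translate([45, 0, 0]) cube([614, 35, 45]);
translate([45, 0, 896]) cube([614, 35, 45]);


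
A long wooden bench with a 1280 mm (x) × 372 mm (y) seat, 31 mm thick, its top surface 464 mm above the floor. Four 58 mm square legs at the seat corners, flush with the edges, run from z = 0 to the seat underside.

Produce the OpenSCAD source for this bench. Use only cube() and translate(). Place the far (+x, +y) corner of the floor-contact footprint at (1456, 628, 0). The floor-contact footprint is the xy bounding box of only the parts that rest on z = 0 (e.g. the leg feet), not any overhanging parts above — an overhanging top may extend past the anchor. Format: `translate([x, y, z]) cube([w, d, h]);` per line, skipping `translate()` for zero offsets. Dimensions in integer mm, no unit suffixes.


// leg_h = 464 − 31 = 433
translate([176, 256, 433]) cube([1280, 372, 31]);
translate([176, 256, 0]) cube([58, 58, 433]);
translate([176, 570, 0]) cube([58, 58, 433]);
translate([1398, 256, 0]) cube([58, 58, 433]);
translate([1398, 570, 0]) cube([58, 58, 433]);


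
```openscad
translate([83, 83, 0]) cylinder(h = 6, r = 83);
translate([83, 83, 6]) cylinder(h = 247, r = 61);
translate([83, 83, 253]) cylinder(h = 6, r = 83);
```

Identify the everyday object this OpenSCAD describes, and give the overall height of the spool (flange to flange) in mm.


A spool. The overall height is 259 mm.

Three coaxial cylinders, large–small–large — a spool. Two 6 mm flanges and a 247 mm core give 6 + 247 + 6 = 259 mm.


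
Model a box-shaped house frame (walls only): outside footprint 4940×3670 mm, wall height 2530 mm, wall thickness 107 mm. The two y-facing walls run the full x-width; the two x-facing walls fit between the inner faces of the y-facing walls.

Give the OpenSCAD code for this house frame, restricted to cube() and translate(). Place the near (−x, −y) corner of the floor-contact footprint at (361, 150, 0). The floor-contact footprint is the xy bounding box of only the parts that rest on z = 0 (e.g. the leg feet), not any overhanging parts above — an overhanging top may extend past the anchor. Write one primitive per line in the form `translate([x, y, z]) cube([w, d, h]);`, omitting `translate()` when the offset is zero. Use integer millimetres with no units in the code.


translate([361, 150, 0]) cube([4940, 107, 2530]);
translate([361, 3713, 0]) cube([4940, 107, 2530]);
translate([361, 257, 0]) cube([107, 3456, 2530]);
translate([5194, 257, 0]) cube([107, 3456, 2530]);


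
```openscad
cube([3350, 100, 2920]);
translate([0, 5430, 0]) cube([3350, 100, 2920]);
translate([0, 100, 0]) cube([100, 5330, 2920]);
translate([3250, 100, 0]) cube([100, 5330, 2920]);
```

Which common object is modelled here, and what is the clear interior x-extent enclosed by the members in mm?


A house (or room) frame. The interior width is 3150 mm.

Four 2920 mm walls enclosing a rectangle with no floor or roof — a room or house frame. Outside width is 3350 mm and wall thickness is 100 mm, so the interior width is 3350 − 2 × 100 = 3150 mm.


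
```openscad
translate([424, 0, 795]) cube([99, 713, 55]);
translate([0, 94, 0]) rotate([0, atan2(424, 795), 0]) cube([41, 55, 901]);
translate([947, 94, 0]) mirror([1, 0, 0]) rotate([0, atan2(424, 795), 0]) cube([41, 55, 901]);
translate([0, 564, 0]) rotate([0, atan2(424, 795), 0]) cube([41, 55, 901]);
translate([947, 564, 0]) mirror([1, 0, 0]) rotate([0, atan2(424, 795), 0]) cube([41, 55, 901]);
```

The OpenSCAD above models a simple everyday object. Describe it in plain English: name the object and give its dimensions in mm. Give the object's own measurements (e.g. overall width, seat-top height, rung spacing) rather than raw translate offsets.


A sawhorse. A 99×713×55 mm beam (x, y, z) sits on two A-frame leg pairs. Each pair is two raked legs of 41×55 mm section (55 mm along y) splaying symmetrically in x. Each leg rises 795 mm vertically over 424 mm of horizontal reach and is 901 mm long along its own axis. Every leg's outer bottom edge rests on the floor and its outer top edge meets a bottom edge of the beam — the left legs (tilting toward +x) meet the beam's −x bottom edge, the right legs (their mirror images, tilting toward −x) meet its +x bottom edge — so the leg tops tuck under the beam, the beam's underside is 795 mm above the floor, and the feet are 947 mm apart outside-to-outside with the beam centred between them. The two leg pairs are set in 94 mm from either end of the beam.


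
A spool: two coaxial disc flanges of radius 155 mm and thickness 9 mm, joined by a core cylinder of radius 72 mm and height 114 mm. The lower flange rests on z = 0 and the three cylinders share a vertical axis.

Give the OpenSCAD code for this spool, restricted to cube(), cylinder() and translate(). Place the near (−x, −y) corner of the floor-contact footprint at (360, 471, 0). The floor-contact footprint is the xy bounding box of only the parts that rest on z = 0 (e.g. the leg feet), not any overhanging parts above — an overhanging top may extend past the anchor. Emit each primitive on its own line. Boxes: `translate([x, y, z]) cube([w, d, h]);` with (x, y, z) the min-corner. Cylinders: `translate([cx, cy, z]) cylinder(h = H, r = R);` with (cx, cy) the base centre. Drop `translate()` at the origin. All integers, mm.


translate([515, 626, 0]) cylinder(h = 9, r = 155);
translate([515, 626, 9]) cylinder(h = 114, r = 72);
translate([515, 626, 123]) cylinder(h = 9, r = 155);


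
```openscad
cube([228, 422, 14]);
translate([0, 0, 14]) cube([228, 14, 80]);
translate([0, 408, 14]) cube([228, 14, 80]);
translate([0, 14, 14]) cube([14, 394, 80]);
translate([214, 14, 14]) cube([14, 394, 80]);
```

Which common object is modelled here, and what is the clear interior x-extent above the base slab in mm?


An open box. The internal width is 200 mm.

A 228×422 base slab with four walls standing on it — an open box. The base is 228 mm wide and the walls are 14 mm thick, so the internal width is 228 − 2 × 14 = 200 mm.


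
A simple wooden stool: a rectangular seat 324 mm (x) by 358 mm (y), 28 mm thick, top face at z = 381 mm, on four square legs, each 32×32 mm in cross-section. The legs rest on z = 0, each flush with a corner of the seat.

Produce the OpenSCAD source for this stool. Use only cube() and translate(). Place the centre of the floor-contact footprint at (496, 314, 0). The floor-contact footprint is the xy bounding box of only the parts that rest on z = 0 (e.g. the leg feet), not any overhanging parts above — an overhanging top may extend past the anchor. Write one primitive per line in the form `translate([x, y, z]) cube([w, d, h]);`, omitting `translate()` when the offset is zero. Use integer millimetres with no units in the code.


translate([334, 135, 353]) cube([324, 358, 28]);
translate([334, 135, 0]) cube([32, 32, 353]);
translate([626, 135, 0]) cube([32, 32, 353]);
translate([334, 461, 0]) cube([32, 32, 353]);
translate([626, 461, 0]) cube([32, 32, 353]);


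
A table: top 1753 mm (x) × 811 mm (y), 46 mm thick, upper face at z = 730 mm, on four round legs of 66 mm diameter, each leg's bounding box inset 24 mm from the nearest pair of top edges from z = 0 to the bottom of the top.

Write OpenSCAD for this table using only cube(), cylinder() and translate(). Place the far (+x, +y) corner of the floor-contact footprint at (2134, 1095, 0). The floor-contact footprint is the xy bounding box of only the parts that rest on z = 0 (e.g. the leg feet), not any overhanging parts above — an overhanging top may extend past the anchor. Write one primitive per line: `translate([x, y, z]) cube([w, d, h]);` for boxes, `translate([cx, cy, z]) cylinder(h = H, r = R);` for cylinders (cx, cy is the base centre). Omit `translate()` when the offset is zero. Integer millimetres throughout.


translate([405, 308, 684]) cube([1753, 811, 46]);
translate([462, 365, 0]) cylinder(h = 684, r = 33);
translate([2101, 365, 0]) cylinder(h = 684, r = 33);
translate([462, 1062, 0]) cylinder(h = 684, r = 33);
translate([2101, 1062, 0]) cylinder(h = 684, r = 33);


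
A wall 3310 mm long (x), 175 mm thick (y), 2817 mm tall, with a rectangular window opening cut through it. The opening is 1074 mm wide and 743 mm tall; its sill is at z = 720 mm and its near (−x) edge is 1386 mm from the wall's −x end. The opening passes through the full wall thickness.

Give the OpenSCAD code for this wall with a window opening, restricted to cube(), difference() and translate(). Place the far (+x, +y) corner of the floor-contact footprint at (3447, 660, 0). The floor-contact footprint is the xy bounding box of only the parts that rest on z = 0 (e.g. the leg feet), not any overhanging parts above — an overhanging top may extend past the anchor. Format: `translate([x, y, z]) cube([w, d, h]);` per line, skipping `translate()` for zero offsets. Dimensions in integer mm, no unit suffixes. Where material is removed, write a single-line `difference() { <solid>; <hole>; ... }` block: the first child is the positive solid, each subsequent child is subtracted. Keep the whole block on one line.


difference() { translate([137, 485, 0]) cube([3310, 175, 2817]); translate([1523, 485, 720]) cube([1074, 175, 743]); }


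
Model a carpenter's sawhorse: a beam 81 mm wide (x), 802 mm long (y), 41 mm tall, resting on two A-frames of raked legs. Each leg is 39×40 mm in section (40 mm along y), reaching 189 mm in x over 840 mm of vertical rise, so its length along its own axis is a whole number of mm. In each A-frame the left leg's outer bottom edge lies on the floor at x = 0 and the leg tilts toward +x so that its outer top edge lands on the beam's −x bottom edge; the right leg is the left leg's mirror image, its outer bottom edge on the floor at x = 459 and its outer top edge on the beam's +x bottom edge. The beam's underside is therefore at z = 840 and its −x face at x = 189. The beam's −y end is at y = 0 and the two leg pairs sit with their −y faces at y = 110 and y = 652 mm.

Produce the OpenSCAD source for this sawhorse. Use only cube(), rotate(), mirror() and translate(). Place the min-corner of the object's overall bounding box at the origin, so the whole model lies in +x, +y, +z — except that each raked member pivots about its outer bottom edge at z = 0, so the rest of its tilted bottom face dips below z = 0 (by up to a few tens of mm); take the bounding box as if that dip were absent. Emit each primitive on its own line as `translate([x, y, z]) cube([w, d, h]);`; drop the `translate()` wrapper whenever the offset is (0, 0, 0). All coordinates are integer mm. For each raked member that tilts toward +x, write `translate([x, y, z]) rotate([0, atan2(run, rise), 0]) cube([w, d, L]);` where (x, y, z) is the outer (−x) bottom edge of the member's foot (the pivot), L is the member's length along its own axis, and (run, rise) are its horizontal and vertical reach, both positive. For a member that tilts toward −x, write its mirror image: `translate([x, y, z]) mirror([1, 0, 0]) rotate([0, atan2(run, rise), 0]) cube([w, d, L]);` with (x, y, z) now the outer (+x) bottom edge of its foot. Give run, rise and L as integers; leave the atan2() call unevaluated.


translate([189, 0, 840]) cube([81, 802, 41]);
translate([0, 110, 0]) rotate([0, atan2(189, 840), 0]) cube([39, 40, 861]);
translate([459, 110, 0]) mirror([1, 0, 0]) rotate([0, atan2(189, 840), 0]) cube([39, 40, 861]);
translate([0, 652, 0]) rotate([0, atan2(189, 840), 0]) cube([39, 40, 861]);
translate([459, 652, 0]) mirror([1, 0, 0]) rotate([0, atan2(189, 840), 0]) cube([39, 40, 861]);


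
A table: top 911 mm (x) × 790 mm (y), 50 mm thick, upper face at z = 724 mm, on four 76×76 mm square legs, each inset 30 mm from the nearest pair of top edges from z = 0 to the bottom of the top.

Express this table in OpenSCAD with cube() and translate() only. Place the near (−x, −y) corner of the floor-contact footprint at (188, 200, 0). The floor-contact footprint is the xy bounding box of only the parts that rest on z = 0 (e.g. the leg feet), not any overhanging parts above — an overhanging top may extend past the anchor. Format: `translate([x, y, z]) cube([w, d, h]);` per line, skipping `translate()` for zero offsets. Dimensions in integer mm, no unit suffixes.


translate([158, 170, 674]) cube([911, 790, 50]);
translate([188, 200, 0]) cube([76, 76, 674]);
translate([963, 200, 0]) cube([76, 76, 674]);
translate([188, 854, 0]) cube([76, 76, 674]);
translate([963, 854, 0]) cube([76, 76, 674]);


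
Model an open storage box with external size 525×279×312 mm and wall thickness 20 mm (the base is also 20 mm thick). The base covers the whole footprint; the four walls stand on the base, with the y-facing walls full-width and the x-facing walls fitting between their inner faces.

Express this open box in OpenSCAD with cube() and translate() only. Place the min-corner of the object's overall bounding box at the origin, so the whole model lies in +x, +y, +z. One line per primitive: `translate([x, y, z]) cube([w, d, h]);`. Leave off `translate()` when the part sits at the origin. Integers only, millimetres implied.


cube([525, 279, 20]);
translate([0, 0, 20]) cube([525, 20, 292]);
translate([0, 259, 20]) cube([525, 20, 292]);
translate([0, 20, 20]) cube([20, 239, 292]);
translate([505, 20, 20]) cube([20, 239, 292]);


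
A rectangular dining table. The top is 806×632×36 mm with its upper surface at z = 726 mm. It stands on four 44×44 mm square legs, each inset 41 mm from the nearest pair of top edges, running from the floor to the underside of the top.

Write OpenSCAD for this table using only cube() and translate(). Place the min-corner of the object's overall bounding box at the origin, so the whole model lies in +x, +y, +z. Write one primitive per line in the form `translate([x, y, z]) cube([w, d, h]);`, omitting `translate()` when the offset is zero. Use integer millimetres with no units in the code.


// leg_h = 726 - 36 = 690
translate([0, 0, 690]) cube([806, 632, 36]);
translate([41, 41, 0]) cube([44, 44, 690]);
translate([721, 41, 0]) cube([44, 44, 690]);
translate([41, 547, 0]) cube([44, 44, 690]);
translate([721, 547, 0]) cube([44, 44, 690]);


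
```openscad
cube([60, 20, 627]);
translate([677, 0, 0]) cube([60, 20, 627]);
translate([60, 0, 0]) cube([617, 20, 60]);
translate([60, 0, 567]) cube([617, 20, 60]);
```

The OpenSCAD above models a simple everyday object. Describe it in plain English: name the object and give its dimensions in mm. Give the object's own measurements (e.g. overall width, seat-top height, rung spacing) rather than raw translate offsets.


A rectangular picture frame lying in the x–z plane (depth along y). The opening is 617 mm wide (x) by 507 mm tall (z), surrounded by a border 60 mm wide on all four sides. The frame is 20 mm deep and is made of two full-height vertical stiles with two horizontal rails fitted between them.


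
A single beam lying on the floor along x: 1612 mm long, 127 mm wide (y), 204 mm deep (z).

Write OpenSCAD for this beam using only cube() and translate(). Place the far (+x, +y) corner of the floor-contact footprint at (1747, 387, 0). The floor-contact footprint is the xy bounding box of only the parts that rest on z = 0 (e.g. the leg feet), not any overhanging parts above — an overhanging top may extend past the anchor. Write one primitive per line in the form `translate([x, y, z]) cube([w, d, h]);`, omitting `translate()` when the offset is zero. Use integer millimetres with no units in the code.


translate([135, 260, 0]) cube([1612, 127, 204]);


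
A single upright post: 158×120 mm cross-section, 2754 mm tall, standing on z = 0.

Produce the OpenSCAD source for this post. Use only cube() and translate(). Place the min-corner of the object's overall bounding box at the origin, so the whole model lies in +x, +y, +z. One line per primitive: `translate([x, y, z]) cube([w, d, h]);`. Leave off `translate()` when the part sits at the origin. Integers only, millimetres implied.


cube([158, 120, 2754]);


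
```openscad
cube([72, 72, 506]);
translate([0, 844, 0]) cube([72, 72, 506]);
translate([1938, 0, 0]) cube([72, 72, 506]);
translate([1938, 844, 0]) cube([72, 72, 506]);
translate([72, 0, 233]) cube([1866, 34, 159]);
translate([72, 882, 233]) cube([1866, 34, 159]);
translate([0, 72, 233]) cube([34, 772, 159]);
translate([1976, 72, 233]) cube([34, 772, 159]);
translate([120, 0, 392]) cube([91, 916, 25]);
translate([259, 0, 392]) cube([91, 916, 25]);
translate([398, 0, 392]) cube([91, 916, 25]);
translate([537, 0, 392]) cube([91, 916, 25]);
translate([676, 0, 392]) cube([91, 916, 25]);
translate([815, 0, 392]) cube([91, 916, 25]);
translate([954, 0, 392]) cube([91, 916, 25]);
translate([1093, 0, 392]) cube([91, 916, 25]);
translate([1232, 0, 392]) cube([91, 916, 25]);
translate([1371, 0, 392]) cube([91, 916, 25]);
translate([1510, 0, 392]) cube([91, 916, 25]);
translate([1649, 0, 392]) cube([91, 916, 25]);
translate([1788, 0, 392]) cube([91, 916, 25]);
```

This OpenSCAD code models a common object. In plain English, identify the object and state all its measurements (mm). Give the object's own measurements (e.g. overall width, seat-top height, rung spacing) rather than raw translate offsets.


A bed frame 2010 mm long (x) by 916 mm wide (y). Four 72×72 mm corner posts, 506 mm tall, at the corners of the footprint. Four rails of 34 mm thickness and 159 mm height run between adjacent posts with their undersides at z = 233 mm, their outer faces flush with the outside of the frame (the two x-running rails run between the posts' inner faces; the two y-running rails run between the posts' inner faces). 13 slats, each 91 mm wide (x) and 25 mm thick, lie across the top of the two x-running rails, running the full 916 mm width of the frame in y; along x they sit between the end posts with a 48 mm gap after the −x posts and between neighbouring slats, leaving 59 mm before the +x posts.


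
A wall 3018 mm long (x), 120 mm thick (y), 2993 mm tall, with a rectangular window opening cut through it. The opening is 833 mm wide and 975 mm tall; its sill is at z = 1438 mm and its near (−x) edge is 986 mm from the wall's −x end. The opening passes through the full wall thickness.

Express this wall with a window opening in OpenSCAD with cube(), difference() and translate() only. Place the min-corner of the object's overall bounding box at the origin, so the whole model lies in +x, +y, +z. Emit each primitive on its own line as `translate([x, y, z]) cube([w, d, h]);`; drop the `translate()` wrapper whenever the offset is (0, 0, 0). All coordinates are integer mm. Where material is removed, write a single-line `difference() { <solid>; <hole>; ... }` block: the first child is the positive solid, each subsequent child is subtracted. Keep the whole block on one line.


difference() { cube([3018, 120, 2993]); translate([986, 0, 1438]) cube([833, 120, 975]); }


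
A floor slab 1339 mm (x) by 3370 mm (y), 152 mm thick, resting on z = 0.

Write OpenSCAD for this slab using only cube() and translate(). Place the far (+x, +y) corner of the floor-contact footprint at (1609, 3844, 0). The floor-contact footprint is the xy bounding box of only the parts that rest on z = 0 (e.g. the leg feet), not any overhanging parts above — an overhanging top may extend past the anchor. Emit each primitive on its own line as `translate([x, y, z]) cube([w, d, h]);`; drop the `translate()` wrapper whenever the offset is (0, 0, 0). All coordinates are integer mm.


translate([270, 474, 0]) cube([1339, 3370, 152]);


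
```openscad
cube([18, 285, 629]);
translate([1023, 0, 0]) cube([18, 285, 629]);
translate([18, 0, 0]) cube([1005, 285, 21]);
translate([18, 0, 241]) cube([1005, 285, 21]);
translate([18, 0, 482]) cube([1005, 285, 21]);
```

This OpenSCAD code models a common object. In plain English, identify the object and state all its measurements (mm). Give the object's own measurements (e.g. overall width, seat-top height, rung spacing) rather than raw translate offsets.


An open bookshelf. Two side panels, each 18 mm thick, 285 mm deep and 629 mm tall, stand 1041 mm apart (outside-to-outside). Between them sit 3 shelves, each 21 mm thick and 285 mm deep, spanning the full gap between the sides. The bottom shelf rests on the floor (its underside at z = 0) and the clear gap between one shelf's top and the next shelf's underside is 220 mm.


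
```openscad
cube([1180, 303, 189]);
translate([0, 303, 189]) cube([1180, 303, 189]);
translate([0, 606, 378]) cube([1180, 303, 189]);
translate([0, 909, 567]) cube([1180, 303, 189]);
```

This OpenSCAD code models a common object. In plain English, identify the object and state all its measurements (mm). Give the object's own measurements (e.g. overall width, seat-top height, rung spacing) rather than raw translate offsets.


A straight staircase of 4 solid steps. Each step is 1180 mm wide (x), 303 mm deep (y, the going) and 189 mm tall (the rise). The first step rests on the floor; each subsequent step sits one going further in +y and one rise higher in +z, directly behind and above the previous step with no overlap.


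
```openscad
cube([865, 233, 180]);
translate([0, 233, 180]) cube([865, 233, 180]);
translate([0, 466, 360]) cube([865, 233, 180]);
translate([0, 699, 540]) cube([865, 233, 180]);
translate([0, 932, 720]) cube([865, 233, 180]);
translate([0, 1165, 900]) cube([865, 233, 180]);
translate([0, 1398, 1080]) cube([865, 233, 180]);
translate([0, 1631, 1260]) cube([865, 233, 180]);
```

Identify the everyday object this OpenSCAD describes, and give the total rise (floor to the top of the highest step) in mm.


A staircase. The total rise is 1440 mm.

8 identical blocks, each offset up and back from the previous — a staircase. Each step is 180 mm tall and there are 8 of them, so the total rise is 8 × 180 = 1440 mm.


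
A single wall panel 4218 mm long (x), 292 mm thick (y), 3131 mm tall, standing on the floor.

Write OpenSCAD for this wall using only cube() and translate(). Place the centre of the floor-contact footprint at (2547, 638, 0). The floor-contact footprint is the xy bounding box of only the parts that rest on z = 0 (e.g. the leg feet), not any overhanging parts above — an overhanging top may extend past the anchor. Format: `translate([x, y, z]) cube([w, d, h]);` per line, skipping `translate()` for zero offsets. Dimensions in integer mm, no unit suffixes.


translate([438, 492, 0]) cube([4218, 292, 3131]);


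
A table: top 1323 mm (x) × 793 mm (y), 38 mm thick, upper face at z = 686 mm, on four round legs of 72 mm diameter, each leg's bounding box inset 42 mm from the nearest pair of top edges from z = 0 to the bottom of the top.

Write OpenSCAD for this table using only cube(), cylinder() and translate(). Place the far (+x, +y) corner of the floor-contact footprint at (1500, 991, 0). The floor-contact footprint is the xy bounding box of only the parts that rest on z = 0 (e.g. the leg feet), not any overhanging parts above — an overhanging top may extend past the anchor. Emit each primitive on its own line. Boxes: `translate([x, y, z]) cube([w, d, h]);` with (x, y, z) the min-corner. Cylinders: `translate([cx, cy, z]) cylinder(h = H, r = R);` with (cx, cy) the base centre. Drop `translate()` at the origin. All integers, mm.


translate([219, 240, 648]) cube([1323, 793, 38]);
translate([297, 318, 0]) cylinder(h = 648, r = 36);
translate([1464, 318, 0]) cylinder(h = 648, r = 36);
translate([297, 955, 0]) cylinder(h = 648, r = 36);
translate([1464, 955, 0]) cylinder(h = 648, r = 36);
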